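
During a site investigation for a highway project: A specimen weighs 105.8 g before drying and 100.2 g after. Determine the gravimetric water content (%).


Using w = (m_wet - m_dry) / m_dry * 100
m_wet - m_dry = 105.8 - 100.2 = 5.6 g
w = 5.6 / 100.2 * 100
w = 5.59 %


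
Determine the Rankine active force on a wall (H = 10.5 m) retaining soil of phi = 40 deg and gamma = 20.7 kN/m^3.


Compute active earth pressure coefficient:
Ka = tan^2(45 - phi/2) = tan^2(25.0) = 0.217443
Compute active force:
Pa = 0.5 * Ka * gamma * H^2
Pa = 0.5 * 0.217443 * 20.7 * 10.5^2
Pa = 248.12 kN/m


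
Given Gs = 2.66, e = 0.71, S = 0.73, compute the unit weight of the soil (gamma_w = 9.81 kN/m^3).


Using gamma = gamma_w * (Gs + S*e) / (1 + e)
Numerator: Gs + S*e = 2.66 + 0.73*0.71 = 3.1783
Denominator: 1 + e = 1 + 0.71 = 1.71
gamma = 9.81 * 3.1783 / 1.71
gamma = 18.233 kN/m^3


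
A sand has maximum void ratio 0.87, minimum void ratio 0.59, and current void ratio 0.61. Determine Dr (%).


Using Dr = (e_max - e) / (e_max - e_min) * 100
e_max - e = 0.87 - 0.61 = 0.26
e_max - e_min = 0.87 - 0.59 = 0.28
Dr = 0.26 / 0.28 * 100
Dr = 92.86 %


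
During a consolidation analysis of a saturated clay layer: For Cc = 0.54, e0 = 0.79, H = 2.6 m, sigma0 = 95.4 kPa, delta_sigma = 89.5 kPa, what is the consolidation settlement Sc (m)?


Result: 0.2254 m

Derivation:
Using Sc = Cc * H / (1 + e0) * log10((sigma0 + delta_sigma) / sigma0)
Stress ratio = (95.4 + 89.5) / 95.4 = 1.93816
log10(1.93816) = 0.287389
Cc * H / (1 + e0) = 0.54 * 2.6 / (1 + 0.79) = 0.784358
Sc = 0.784358 * 0.287389
Sc = 0.2254 m


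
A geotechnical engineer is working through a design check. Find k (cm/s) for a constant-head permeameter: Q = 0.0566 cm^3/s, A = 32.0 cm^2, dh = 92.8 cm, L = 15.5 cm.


Result: 0.000295 cm/s

Derivation:
Compute hydraulic gradient:
i = dh / L = 92.8 / 15.5 = 5.9871
Then apply Darcy's law:
k = Q / (A * i)
k = 0.0566 / (32.0 * 5.9871)
k = 0.0566 / 191.587
k = 0.000295 cm/s


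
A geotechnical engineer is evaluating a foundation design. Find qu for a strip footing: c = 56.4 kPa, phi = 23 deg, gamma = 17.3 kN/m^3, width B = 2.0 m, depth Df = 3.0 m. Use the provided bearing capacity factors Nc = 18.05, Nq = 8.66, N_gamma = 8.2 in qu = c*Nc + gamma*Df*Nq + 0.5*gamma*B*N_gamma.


Compute qu = c*Nc + gamma*Df*Nq + 0.5*gamma*B*N_gamma
Term 1: 56.4 * 18.05 = 1018.02
Term 2: 17.3 * 3.0 * 8.66 = 449.454
Term 3: 0.5 * 17.3 * 2.0 * 8.2 = 141.86
qu = 1018.02 + 449.454 + 141.86
qu = 1609.33 kPa


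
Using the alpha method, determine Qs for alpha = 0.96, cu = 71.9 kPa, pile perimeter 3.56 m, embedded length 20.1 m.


Using Qs = alpha * cu * perimeter * L
Qs = 0.96 * 71.9 * 3.56 * 20.1
Qs = 4939.08 kN


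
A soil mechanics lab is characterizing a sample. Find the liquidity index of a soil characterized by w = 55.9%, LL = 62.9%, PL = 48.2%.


First compute the plasticity index:
PI = LL - PL = 62.9 - 48.2 = 14.7
Then compute the liquidity index:
LI = (w - PL) / PI
LI = (55.9 - 48.2) / 14.7
LI = 0.524


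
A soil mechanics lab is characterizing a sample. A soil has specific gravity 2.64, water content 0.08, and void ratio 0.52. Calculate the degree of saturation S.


Using S = Gs * w / e
S = 2.64 * 0.08 / 0.52
S = 0.4062


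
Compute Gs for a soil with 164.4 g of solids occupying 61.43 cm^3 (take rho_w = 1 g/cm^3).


Using Gs = m_s / (V_s * rho_w)
Since rho_w = 1 g/cm^3:
Gs = 164.4 / 61.43
Gs = 2.676


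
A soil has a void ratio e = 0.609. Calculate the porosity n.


Using the relation n = e / (1 + e)
n = 0.609 / (1 + 0.609)
n = 0.609 / 1.609
n = 0.3785


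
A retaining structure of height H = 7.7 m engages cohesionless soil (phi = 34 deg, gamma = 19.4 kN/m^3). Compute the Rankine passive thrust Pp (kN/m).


Result: 2034.25 kN/m

Derivation:
Compute passive earth pressure coefficient:
Kp = tan^2(45 + phi/2) = tan^2(62.0) = 3.537132
Compute passive force:
Pp = 0.5 * Kp * gamma * H^2
Pp = 0.5 * 3.537132 * 19.4 * 7.7^2
Pp = 2034.25 kN/m


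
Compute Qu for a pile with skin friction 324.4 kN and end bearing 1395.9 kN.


Using Qu = Qf + Qb
Qu = 324.4 + 1395.9
Qu = 1720.3 kN


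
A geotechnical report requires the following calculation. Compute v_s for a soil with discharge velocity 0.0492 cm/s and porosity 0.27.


Using v_s = v_d / n
v_s = 0.0492 / 0.27
v_s = 0.18222 cm/s


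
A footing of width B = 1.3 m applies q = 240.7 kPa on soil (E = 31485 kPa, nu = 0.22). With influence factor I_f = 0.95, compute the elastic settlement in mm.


Using Se = q * B * (1 - nu^2) * I_f / E
1 - nu^2 = 1 - 0.22^2 = 0.9516
Se = 240.7 * 1.3 * 0.9516 * 0.95 / 31485
Se = 0.008984 m
Convert to mm: Se = 0.008984 * 1000 = 8.984 mm


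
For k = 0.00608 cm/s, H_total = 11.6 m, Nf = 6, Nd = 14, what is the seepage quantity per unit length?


Result: 0.0003023 m^3/s per m

Derivation:
Convert k to m/s for unit consistency with H:
k = 0.00608 cm/s = 0.00608 / 100 m/s = 6.08e-05 m/s
Using q = k * H * Nf / Nd
Nf / Nd = 6 / 14 = 0.4286
q = 6.08e-05 * 11.6 * 0.4286
q = 0.0003023 m^3/s per m


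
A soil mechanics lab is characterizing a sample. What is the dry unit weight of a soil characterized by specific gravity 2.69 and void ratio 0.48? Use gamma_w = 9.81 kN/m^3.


Result: 17.83 kN/m^3

Derivation:
Using gamma_d = Gs * gamma_w / (1 + e)
gamma_d = 2.69 * 9.81 / (1 + 0.48)
gamma_d = 2.69 * 9.81 / 1.48
gamma_d = 17.83 kN/m^3


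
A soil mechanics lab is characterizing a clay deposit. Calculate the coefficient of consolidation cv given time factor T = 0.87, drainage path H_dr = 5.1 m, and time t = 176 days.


Result: 0.12857 m^2/day

Derivation:
Using cv = T * H_dr^2 / t
H_dr^2 = 5.1^2 = 26.01
cv = 0.87 * 26.01 / 176
cv = 0.12857 m^2/day


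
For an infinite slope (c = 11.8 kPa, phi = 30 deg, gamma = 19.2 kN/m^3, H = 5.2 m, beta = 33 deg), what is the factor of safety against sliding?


Result: 1.148

Derivation:
Using Fs = c / (gamma*H*sin(beta)*cos(beta)) + tan(phi)/tan(beta)
Cohesion contribution = 11.8 / (19.2*5.2*sin(33)*cos(33))
Cohesion contribution = 0.258748
Friction contribution = tan(30)/tan(33) = 0.889041
Fs = 0.258748 + 0.889041
Fs = 1.148


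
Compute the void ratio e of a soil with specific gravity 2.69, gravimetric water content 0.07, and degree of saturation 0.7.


Result: 0.269

Derivation:
Using the relation e = Gs * w / S
e = 2.69 * 0.07 / 0.7
e = 0.269


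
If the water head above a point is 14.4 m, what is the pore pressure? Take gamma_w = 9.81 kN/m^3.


Using u = gamma_w * h_w
u = 9.81 * 14.4
u = 141.26 kPa


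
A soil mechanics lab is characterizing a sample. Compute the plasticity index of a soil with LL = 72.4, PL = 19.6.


Result: 52.8

Derivation:
Using PI = LL - PL
PI = 72.4 - 19.6
PI = 52.8


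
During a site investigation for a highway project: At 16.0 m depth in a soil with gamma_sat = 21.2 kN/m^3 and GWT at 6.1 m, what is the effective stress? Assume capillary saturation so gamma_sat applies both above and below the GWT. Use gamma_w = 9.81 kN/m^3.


Total stress = gamma_sat * depth
sigma = 21.2 * 16.0 = 339.2 kPa
Pore water pressure u = gamma_w * (depth - d_wt)
u = 9.81 * (16.0 - 6.1) = 97.119 kPa
Effective stress = sigma - u
sigma' = 339.2 - 97.119 = 242.08 kPa


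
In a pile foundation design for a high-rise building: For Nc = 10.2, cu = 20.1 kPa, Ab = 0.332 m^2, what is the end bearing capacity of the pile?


Result: 68.07 kN

Derivation:
Using Qb = Nc * cu * Ab
Qb = 10.2 * 20.1 * 0.332
Qb = 68.07 kN


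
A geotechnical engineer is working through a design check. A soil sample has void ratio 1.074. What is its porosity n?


Using the relation n = e / (1 + e)
n = 1.074 / (1 + 1.074)
n = 1.074 / 2.074
n = 0.5178


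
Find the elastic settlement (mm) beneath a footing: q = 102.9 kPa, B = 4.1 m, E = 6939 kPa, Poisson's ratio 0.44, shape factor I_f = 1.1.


Result: 53.932 mm

Derivation:
Using Se = q * B * (1 - nu^2) * I_f / E
1 - nu^2 = 1 - 0.44^2 = 0.8064
Se = 102.9 * 4.1 * 0.8064 * 1.1 / 6939
Se = 0.053932 m
Convert to mm: Se = 0.053932 * 1000 = 53.932 mm


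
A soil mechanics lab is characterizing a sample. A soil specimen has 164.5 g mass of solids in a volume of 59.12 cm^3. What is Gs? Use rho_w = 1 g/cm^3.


Result: 2.782

Derivation:
Using Gs = m_s / (V_s * rho_w)
Since rho_w = 1 g/cm^3:
Gs = 164.5 / 59.12
Gs = 2.782


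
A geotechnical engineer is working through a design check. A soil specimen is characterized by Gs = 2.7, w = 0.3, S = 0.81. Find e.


Result: 1.0

Derivation:
Using the relation e = Gs * w / S
e = 2.7 * 0.3 / 0.81
e = 1.0


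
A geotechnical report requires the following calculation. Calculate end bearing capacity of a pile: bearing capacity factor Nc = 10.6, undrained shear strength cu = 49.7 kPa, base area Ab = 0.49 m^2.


Result: 258.14 kN

Derivation:
Using Qb = Nc * cu * Ab
Qb = 10.6 * 49.7 * 0.49
Qb = 258.14 kN


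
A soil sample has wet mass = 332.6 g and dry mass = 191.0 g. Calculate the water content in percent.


Result: 74.14 %

Derivation:
Using w = (m_wet - m_dry) / m_dry * 100
m_wet - m_dry = 332.6 - 191.0 = 141.6 g
w = 141.6 / 191.0 * 100
w = 74.14 %


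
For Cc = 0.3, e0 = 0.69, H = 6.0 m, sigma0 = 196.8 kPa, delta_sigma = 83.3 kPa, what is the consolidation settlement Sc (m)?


Using Sc = Cc * H / (1 + e0) * log10((sigma0 + delta_sigma) / sigma0)
Stress ratio = (196.8 + 83.3) / 196.8 = 1.42327
log10(1.42327) = 0.153288
Cc * H / (1 + e0) = 0.3 * 6.0 / (1 + 0.69) = 1.06509
Sc = 1.06509 * 0.153288
Sc = 0.1633 m


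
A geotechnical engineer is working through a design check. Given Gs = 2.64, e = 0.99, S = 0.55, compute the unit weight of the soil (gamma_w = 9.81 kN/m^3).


Result: 15.698 kN/m^3

Derivation:
Using gamma = gamma_w * (Gs + S*e) / (1 + e)
Numerator: Gs + S*e = 2.64 + 0.55*0.99 = 3.1845
Denominator: 1 + e = 1 + 0.99 = 1.99
gamma = 9.81 * 3.1845 / 1.99
gamma = 15.698 kN/m^3


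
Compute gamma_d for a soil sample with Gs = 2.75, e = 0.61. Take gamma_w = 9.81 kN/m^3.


Using gamma_d = Gs * gamma_w / (1 + e)
gamma_d = 2.75 * 9.81 / (1 + 0.61)
gamma_d = 2.75 * 9.81 / 1.61
gamma_d = 16.756 kN/m^3


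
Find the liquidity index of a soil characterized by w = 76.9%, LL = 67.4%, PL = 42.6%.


First compute the plasticity index:
PI = LL - PL = 67.4 - 42.6 = 24.8
Then compute the liquidity index:
LI = (w - PL) / PI
LI = (76.9 - 42.6) / 24.8
LI = 1.383


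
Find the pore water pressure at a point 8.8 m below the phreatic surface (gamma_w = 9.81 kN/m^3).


Using u = gamma_w * h_w
u = 9.81 * 8.8
u = 86.33 kPa


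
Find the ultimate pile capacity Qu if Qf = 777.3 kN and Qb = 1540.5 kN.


Using Qu = Qf + Qb
Qu = 777.3 + 1540.5
Qu = 2317.8 kN


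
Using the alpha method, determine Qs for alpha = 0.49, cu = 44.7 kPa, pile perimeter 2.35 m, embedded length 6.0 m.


Using Qs = alpha * cu * perimeter * L
Qs = 0.49 * 44.7 * 2.35 * 6.0
Qs = 308.83 kN


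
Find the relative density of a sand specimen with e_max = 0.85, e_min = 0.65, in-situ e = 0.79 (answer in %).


Result: 30.0 %

Derivation:
Using Dr = (e_max - e) / (e_max - e_min) * 100
e_max - e = 0.85 - 0.79 = 0.06
e_max - e_min = 0.85 - 0.65 = 0.2
Dr = 0.06 / 0.2 * 100
Dr = 30.0 %


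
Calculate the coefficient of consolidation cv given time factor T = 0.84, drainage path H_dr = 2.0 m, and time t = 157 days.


Using cv = T * H_dr^2 / t
H_dr^2 = 2.0^2 = 4.0
cv = 0.84 * 4.0 / 157
cv = 0.0214 m^2/day


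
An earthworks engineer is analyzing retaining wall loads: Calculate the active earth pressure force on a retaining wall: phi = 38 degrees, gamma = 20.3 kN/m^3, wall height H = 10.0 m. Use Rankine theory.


Result: 241.45 kN/m

Derivation:
Compute active earth pressure coefficient:
Ka = tan^2(45 - phi/2) = tan^2(26.0) = 0.237883
Compute active force:
Pa = 0.5 * Ka * gamma * H^2
Pa = 0.5 * 0.237883 * 20.3 * 10.0^2
Pa = 241.45 kN/m


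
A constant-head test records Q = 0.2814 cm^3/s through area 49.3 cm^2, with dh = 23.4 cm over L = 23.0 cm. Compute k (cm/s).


Result: 0.00561 cm/s

Derivation:
Compute hydraulic gradient:
i = dh / L = 23.4 / 23.0 = 1.01739
Then apply Darcy's law:
k = Q / (A * i)
k = 0.2814 / (49.3 * 1.01739)
k = 0.2814 / 50.1574
k = 0.00561 cm/s


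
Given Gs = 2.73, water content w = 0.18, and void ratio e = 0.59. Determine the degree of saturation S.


Result: 0.8329

Derivation:
Using S = Gs * w / e
S = 2.73 * 0.18 / 0.59
S = 0.8329


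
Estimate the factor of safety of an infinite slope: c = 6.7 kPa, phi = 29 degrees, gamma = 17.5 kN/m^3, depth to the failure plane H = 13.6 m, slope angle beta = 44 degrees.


Using Fs = c / (gamma*H*sin(beta)*cos(beta)) + tan(phi)/tan(beta)
Cohesion contribution = 6.7 / (17.5*13.6*sin(44)*cos(44))
Cohesion contribution = 0.0563368
Friction contribution = tan(29)/tan(44) = 0.574004
Fs = 0.0563368 + 0.574004
Fs = 0.63


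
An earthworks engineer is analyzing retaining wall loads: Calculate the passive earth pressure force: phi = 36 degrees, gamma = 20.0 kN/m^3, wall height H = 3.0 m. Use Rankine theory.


Compute passive earth pressure coefficient:
Kp = tan^2(45 + phi/2) = tan^2(63.0) = 3.85184
Compute passive force:
Pp = 0.5 * Kp * gamma * H^2
Pp = 0.5 * 3.85184 * 20.0 * 3.0^2
Pp = 346.67 kN/m


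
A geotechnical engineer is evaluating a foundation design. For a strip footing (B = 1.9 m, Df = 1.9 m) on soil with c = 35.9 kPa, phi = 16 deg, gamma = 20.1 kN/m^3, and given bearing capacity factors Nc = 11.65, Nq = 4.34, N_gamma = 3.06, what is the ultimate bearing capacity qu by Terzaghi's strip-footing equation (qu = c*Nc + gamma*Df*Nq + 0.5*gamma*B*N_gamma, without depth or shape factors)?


Compute qu = c*Nc + gamma*Df*Nq + 0.5*gamma*B*N_gamma
Term 1: 35.9 * 11.65 = 418.235
Term 2: 20.1 * 1.9 * 4.34 = 165.7446
Term 3: 0.5 * 20.1 * 1.9 * 3.06 = 58.4307
qu = 418.235 + 165.7446 + 58.4307
qu = 642.41 kPa


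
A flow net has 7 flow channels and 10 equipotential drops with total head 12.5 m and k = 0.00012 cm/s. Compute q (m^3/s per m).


Result: 1.05e-05 m^3/s per m

Derivation:
Convert k to m/s for unit consistency with H:
k = 0.00012 cm/s = 0.00012 / 100 m/s = 1.2e-06 m/s
Using q = k * H * Nf / Nd
Nf / Nd = 7 / 10 = 0.7
q = 1.2e-06 * 12.5 * 0.7
q = 1.05e-05 m^3/s per m


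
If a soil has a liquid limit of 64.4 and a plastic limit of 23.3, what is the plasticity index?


Result: 41.1

Derivation:
Using PI = LL - PL
PI = 64.4 - 23.3
PI = 41.1


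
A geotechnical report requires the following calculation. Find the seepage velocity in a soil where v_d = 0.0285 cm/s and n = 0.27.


Using v_s = v_d / n
v_s = 0.0285 / 0.27
v_s = 0.10556 cm/s


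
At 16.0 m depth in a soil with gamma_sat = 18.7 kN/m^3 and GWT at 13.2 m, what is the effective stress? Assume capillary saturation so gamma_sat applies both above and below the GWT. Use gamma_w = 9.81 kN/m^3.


Total stress = gamma_sat * depth
sigma = 18.7 * 16.0 = 299.2 kPa
Pore water pressure u = gamma_w * (depth - d_wt)
u = 9.81 * (16.0 - 13.2) = 27.468 kPa
Effective stress = sigma - u
sigma' = 299.2 - 27.468 = 271.73 kPa


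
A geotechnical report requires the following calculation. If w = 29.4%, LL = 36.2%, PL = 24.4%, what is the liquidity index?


Result: 0.424

Derivation:
First compute the plasticity index:
PI = LL - PL = 36.2 - 24.4 = 11.8
Then compute the liquidity index:
LI = (w - PL) / PI
LI = (29.4 - 24.4) / 11.8
LI = 0.424


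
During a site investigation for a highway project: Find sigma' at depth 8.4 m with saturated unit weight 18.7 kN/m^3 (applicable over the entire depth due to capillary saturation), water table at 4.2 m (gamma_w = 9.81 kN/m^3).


Total stress = gamma_sat * depth
sigma = 18.7 * 8.4 = 157.08 kPa
Pore water pressure u = gamma_w * (depth - d_wt)
u = 9.81 * (8.4 - 4.2) = 41.202 kPa
Effective stress = sigma - u
sigma' = 157.08 - 41.202 = 115.88 kPa


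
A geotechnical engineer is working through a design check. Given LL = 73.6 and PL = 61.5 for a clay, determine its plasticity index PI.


Using PI = LL - PL
PI = 73.6 - 61.5
PI = 12.1


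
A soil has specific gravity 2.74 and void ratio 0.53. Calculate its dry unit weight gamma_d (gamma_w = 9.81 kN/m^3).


Using gamma_d = Gs * gamma_w / (1 + e)
gamma_d = 2.74 * 9.81 / (1 + 0.53)
gamma_d = 2.74 * 9.81 / 1.53
gamma_d = 17.568 kN/m^3


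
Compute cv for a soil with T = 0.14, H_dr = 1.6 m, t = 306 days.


Result: 0.00117 m^2/day

Derivation:
Using cv = T * H_dr^2 / t
H_dr^2 = 1.6^2 = 2.56
cv = 0.14 * 2.56 / 306
cv = 0.00117 m^2/day


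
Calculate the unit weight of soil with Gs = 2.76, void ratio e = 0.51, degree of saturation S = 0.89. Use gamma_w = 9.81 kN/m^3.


Using gamma = gamma_w * (Gs + S*e) / (1 + e)
Numerator: Gs + S*e = 2.76 + 0.89*0.51 = 3.2139
Denominator: 1 + e = 1 + 0.51 = 1.51
gamma = 9.81 * 3.2139 / 1.51
gamma = 20.88 kN/m^3


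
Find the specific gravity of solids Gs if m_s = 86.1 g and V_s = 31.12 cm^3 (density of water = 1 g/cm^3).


Using Gs = m_s / (V_s * rho_w)
Since rho_w = 1 g/cm^3:
Gs = 86.1 / 31.12
Gs = 2.767


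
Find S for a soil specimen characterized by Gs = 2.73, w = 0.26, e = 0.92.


Using S = Gs * w / e
S = 2.73 * 0.26 / 0.92
S = 0.7715


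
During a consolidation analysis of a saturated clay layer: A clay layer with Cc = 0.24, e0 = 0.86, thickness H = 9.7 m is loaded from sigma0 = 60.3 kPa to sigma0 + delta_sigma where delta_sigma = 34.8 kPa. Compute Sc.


Result: 0.2476 m

Derivation:
Using Sc = Cc * H / (1 + e0) * log10((sigma0 + delta_sigma) / sigma0)
Stress ratio = (60.3 + 34.8) / 60.3 = 1.57711
log10(1.57711) = 0.197863
Cc * H / (1 + e0) = 0.24 * 9.7 / (1 + 0.86) = 1.25161
Sc = 1.25161 * 0.197863
Sc = 0.2476 m


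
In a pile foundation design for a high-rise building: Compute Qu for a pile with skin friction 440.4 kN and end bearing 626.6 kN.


Using Qu = Qf + Qb
Qu = 440.4 + 626.6
Qu = 1067.0 kN


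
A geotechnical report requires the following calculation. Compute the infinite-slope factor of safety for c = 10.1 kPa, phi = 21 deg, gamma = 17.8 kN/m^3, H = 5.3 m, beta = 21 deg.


Using Fs = c / (gamma*H*sin(beta)*cos(beta)) + tan(phi)/tan(beta)
Cohesion contribution = 10.1 / (17.8*5.3*sin(21)*cos(21))
Cohesion contribution = 0.319996
Friction contribution = tan(21)/tan(21) = 1
Fs = 0.319996 + 1
Fs = 1.32


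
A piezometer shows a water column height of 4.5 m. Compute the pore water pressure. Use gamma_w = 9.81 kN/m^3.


Using u = gamma_w * h_w
u = 9.81 * 4.5
u = 44.15 kPa


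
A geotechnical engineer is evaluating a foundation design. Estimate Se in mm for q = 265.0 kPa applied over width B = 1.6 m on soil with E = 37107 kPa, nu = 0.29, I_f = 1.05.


Using Se = q * B * (1 - nu^2) * I_f / E
1 - nu^2 = 1 - 0.29^2 = 0.9159
Se = 265.0 * 1.6 * 0.9159 * 1.05 / 37107
Se = 0.010989 m
Convert to mm: Se = 0.010989 * 1000 = 10.989 mm


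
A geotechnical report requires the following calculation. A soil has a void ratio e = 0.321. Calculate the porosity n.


Using the relation n = e / (1 + e)
n = 0.321 / (1 + 0.321)
n = 0.321 / 1.321
n = 0.243


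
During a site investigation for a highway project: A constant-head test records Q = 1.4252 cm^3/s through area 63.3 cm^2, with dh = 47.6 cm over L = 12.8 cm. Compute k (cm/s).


Result: 0.006054 cm/s

Derivation:
Compute hydraulic gradient:
i = dh / L = 47.6 / 12.8 = 3.71875
Then apply Darcy's law:
k = Q / (A * i)
k = 1.4252 / (63.3 * 3.71875)
k = 1.4252 / 235.397
k = 0.006054 cm/s


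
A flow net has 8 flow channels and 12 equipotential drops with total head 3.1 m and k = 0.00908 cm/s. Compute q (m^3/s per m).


Result: 0.0001877 m^3/s per m

Derivation:
Convert k to m/s for unit consistency with H:
k = 0.00908 cm/s = 0.00908 / 100 m/s = 9.08e-05 m/s
Using q = k * H * Nf / Nd
Nf / Nd = 8 / 12 = 0.6667
q = 9.08e-05 * 3.1 * 0.6667
q = 0.0001877 m^3/s per m


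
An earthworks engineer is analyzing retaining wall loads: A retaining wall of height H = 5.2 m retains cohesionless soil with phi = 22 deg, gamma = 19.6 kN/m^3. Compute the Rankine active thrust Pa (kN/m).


Compute active earth pressure coefficient:
Ka = tan^2(45 - phi/2) = tan^2(34.0) = 0.454962
Compute active force:
Pa = 0.5 * Ka * gamma * H^2
Pa = 0.5 * 0.454962 * 19.6 * 5.2^2
Pa = 120.56 kN/m


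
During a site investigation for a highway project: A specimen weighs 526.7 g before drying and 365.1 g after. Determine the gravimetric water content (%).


Using w = (m_wet - m_dry) / m_dry * 100
m_wet - m_dry = 526.7 - 365.1 = 161.6 g
w = 161.6 / 365.1 * 100
w = 44.26 %


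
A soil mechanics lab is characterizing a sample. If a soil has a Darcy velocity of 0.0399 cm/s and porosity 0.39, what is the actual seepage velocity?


Result: 0.10231 cm/s

Derivation:
Using v_s = v_d / n
v_s = 0.0399 / 0.39
v_s = 0.10231 cm/s


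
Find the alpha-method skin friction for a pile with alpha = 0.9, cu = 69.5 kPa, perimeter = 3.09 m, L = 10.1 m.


Result: 1952.12 kN

Derivation:
Using Qs = alpha * cu * perimeter * L
Qs = 0.9 * 69.5 * 3.09 * 10.1
Qs = 1952.12 kN


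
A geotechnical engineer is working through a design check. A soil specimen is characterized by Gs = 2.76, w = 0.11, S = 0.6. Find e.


Using the relation e = Gs * w / S
e = 2.76 * 0.11 / 0.6
e = 0.506


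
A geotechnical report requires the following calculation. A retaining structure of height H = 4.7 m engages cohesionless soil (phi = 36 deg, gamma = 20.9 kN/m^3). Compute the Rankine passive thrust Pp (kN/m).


Result: 889.16 kN/m

Derivation:
Compute passive earth pressure coefficient:
Kp = tan^2(45 + phi/2) = tan^2(63.0) = 3.85184
Compute passive force:
Pp = 0.5 * Kp * gamma * H^2
Pp = 0.5 * 3.85184 * 20.9 * 4.7^2
Pp = 889.16 kN/m


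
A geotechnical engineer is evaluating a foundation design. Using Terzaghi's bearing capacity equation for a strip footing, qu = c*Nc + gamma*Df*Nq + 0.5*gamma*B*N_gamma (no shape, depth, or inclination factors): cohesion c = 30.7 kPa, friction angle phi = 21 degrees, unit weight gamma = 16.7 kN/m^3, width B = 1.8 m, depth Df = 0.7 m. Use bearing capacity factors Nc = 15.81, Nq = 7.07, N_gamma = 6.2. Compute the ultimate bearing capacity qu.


Result: 661.2 kPa

Derivation:
Compute qu = c*Nc + gamma*Df*Nq + 0.5*gamma*B*N_gamma
Term 1: 30.7 * 15.81 = 485.367
Term 2: 16.7 * 0.7 * 7.07 = 82.6483
Term 3: 0.5 * 16.7 * 1.8 * 6.2 = 93.186
qu = 485.367 + 82.6483 + 93.186
qu = 661.2 kPa


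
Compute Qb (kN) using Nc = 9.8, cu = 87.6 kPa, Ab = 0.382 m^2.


Result: 327.94 kN

Derivation:
Using Qb = Nc * cu * Ab
Qb = 9.8 * 87.6 * 0.382
Qb = 327.94 kN


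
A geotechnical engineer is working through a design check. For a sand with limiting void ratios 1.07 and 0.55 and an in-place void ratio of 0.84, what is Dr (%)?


Using Dr = (e_max - e) / (e_max - e_min) * 100
e_max - e = 1.07 - 0.84 = 0.23
e_max - e_min = 1.07 - 0.55 = 0.52
Dr = 0.23 / 0.52 * 100
Dr = 44.23 %


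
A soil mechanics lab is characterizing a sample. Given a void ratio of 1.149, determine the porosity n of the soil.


Result: 0.5347

Derivation:
Using the relation n = e / (1 + e)
n = 1.149 / (1 + 1.149)
n = 1.149 / 2.149
n = 0.5347


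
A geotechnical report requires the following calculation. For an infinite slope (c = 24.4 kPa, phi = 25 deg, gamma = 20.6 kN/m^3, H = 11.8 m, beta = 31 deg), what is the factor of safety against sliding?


Using Fs = c / (gamma*H*sin(beta)*cos(beta)) + tan(phi)/tan(beta)
Cohesion contribution = 24.4 / (20.6*11.8*sin(31)*cos(31))
Cohesion contribution = 0.227371
Friction contribution = tan(25)/tan(31) = 0.776066
Fs = 0.227371 + 0.776066
Fs = 1.003


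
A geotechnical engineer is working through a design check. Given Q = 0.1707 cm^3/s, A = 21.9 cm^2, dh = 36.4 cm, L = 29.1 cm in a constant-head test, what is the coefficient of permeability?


Compute hydraulic gradient:
i = dh / L = 36.4 / 29.1 = 1.25086
Then apply Darcy's law:
k = Q / (A * i)
k = 0.1707 / (21.9 * 1.25086)
k = 0.1707 / 27.3938
k = 0.006231 cm/s


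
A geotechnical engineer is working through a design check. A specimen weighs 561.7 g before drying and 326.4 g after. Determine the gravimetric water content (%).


Using w = (m_wet - m_dry) / m_dry * 100
m_wet - m_dry = 561.7 - 326.4 = 235.3 g
w = 235.3 / 326.4 * 100
w = 72.09 %


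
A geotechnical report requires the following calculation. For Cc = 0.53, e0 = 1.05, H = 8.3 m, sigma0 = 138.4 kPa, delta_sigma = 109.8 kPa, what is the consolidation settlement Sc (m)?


Using Sc = Cc * H / (1 + e0) * log10((sigma0 + delta_sigma) / sigma0)
Stress ratio = (138.4 + 109.8) / 138.4 = 1.79335
log10(1.79335) = 0.253666
Cc * H / (1 + e0) = 0.53 * 8.3 / (1 + 1.05) = 2.14585
Sc = 2.14585 * 0.253666
Sc = 0.5443 m


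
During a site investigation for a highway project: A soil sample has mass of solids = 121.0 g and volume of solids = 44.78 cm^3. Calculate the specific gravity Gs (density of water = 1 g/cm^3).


Result: 2.702

Derivation:
Using Gs = m_s / (V_s * rho_w)
Since rho_w = 1 g/cm^3:
Gs = 121.0 / 44.78
Gs = 2.702


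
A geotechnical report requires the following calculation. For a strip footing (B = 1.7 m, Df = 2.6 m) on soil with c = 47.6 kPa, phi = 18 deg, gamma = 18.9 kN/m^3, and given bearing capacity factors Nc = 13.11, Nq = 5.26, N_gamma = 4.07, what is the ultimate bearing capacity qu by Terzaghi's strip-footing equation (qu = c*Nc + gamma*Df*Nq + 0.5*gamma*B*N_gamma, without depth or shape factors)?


Compute qu = c*Nc + gamma*Df*Nq + 0.5*gamma*B*N_gamma
Term 1: 47.6 * 13.11 = 624.036
Term 2: 18.9 * 2.6 * 5.26 = 258.4764
Term 3: 0.5 * 18.9 * 1.7 * 4.07 = 65.38455
qu = 624.036 + 258.4764 + 65.38455
qu = 947.9 kPa


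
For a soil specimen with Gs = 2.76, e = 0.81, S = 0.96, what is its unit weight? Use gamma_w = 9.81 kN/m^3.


Using gamma = gamma_w * (Gs + S*e) / (1 + e)
Numerator: Gs + S*e = 2.76 + 0.96*0.81 = 3.5376
Denominator: 1 + e = 1 + 0.81 = 1.81
gamma = 9.81 * 3.5376 / 1.81
gamma = 19.173 kN/m^3


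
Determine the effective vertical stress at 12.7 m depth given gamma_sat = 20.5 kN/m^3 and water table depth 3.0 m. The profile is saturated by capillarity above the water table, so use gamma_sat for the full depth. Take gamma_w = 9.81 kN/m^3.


Total stress = gamma_sat * depth
sigma = 20.5 * 12.7 = 260.35 kPa
Pore water pressure u = gamma_w * (depth - d_wt)
u = 9.81 * (12.7 - 3.0) = 95.157 kPa
Effective stress = sigma - u
sigma' = 260.35 - 95.157 = 165.19 kPa


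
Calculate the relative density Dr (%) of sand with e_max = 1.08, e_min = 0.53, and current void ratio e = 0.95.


Using Dr = (e_max - e) / (e_max - e_min) * 100
e_max - e = 1.08 - 0.95 = 0.13
e_max - e_min = 1.08 - 0.53 = 0.55
Dr = 0.13 / 0.55 * 100
Dr = 23.64 %


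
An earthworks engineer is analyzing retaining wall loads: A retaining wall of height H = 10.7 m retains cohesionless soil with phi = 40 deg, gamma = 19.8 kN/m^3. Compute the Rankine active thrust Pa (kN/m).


Compute active earth pressure coefficient:
Ka = tan^2(45 - phi/2) = tan^2(25.0) = 0.217443
Compute active force:
Pa = 0.5 * Ka * gamma * H^2
Pa = 0.5 * 0.217443 * 19.8 * 10.7^2
Pa = 246.46 kN/m


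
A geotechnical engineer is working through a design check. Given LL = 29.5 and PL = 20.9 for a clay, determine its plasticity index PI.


Using PI = LL - PL
PI = 29.5 - 20.9
PI = 8.6


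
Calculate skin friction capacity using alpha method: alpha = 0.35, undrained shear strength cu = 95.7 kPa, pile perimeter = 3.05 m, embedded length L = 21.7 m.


Using Qs = alpha * cu * perimeter * L
Qs = 0.35 * 95.7 * 3.05 * 21.7
Qs = 2216.87 kN


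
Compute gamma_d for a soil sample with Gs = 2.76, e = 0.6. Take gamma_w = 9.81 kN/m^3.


Using gamma_d = Gs * gamma_w / (1 + e)
gamma_d = 2.76 * 9.81 / (1 + 0.6)
gamma_d = 2.76 * 9.81 / 1.6
gamma_d = 16.922 kN/m^3


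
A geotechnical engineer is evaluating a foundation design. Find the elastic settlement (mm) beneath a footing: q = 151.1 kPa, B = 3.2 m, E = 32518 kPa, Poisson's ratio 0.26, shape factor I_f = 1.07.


Result: 14.835 mm

Derivation:
Using Se = q * B * (1 - nu^2) * I_f / E
1 - nu^2 = 1 - 0.26^2 = 0.9324
Se = 151.1 * 3.2 * 0.9324 * 1.07 / 32518
Se = 0.014835 m
Convert to mm: Se = 0.014835 * 1000 = 14.835 mm


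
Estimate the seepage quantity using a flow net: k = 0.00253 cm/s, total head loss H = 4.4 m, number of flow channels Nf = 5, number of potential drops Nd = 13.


Convert k to m/s for unit consistency with H:
k = 0.00253 cm/s = 0.00253 / 100 m/s = 2.53e-05 m/s
Using q = k * H * Nf / Nd
Nf / Nd = 5 / 13 = 0.3846
q = 2.53e-05 * 4.4 * 0.3846
q = 4.282e-05 m^3/s per m


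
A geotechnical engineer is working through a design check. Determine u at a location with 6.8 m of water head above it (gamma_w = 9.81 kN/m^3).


Result: 66.71 kPa

Derivation:
Using u = gamma_w * h_w
u = 9.81 * 6.8
u = 66.71 kPa


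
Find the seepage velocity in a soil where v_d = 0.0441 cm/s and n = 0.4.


Using v_s = v_d / n
v_s = 0.0441 / 0.4
v_s = 0.11025 cm/s


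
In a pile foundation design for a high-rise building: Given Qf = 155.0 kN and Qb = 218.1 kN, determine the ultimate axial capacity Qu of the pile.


Using Qu = Qf + Qb
Qu = 155.0 + 218.1
Qu = 373.1 kN


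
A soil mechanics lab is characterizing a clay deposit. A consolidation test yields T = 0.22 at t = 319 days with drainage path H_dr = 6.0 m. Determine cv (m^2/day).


Using cv = T * H_dr^2 / t
H_dr^2 = 6.0^2 = 36.0
cv = 0.22 * 36.0 / 319
cv = 0.02483 m^2/day


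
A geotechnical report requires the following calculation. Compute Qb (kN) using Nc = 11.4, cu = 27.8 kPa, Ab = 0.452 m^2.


Using Qb = Nc * cu * Ab
Qb = 11.4 * 27.8 * 0.452
Qb = 143.25 kN


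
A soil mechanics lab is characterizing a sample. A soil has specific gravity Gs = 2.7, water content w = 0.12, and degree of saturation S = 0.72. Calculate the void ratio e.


Result: 0.45

Derivation:
Using the relation e = Gs * w / S
e = 2.7 * 0.12 / 0.72
e = 0.45


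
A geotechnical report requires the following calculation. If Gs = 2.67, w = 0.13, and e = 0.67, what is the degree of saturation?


Using S = Gs * w / e
S = 2.67 * 0.13 / 0.67
S = 0.5181


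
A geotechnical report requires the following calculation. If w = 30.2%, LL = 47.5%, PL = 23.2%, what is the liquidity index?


First compute the plasticity index:
PI = LL - PL = 47.5 - 23.2 = 24.3
Then compute the liquidity index:
LI = (w - PL) / PI
LI = (30.2 - 23.2) / 24.3
LI = 0.288


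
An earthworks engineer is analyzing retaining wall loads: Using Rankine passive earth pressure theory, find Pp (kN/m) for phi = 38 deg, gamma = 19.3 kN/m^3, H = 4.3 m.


Result: 750.07 kN/m

Derivation:
Compute passive earth pressure coefficient:
Kp = tan^2(45 + phi/2) = tan^2(64.0) = 4.203746
Compute passive force:
Pp = 0.5 * Kp * gamma * H^2
Pp = 0.5 * 4.203746 * 19.3 * 4.3^2
Pp = 750.07 kN/m


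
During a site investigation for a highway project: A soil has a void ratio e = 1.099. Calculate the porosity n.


Result: 0.5236

Derivation:
Using the relation n = e / (1 + e)
n = 1.099 / (1 + 1.099)
n = 1.099 / 2.099
n = 0.5236


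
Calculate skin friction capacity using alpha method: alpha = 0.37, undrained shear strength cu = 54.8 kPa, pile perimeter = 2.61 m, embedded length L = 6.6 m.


Using Qs = alpha * cu * perimeter * L
Qs = 0.37 * 54.8 * 2.61 * 6.6
Qs = 349.27 kN


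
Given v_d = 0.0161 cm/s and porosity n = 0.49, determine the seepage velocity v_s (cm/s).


Result: 0.03286 cm/s

Derivation:
Using v_s = v_d / n
v_s = 0.0161 / 0.49
v_s = 0.03286 cm/s


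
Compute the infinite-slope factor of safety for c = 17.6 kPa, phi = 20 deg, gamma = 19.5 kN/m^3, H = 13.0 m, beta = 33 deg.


Using Fs = c / (gamma*H*sin(beta)*cos(beta)) + tan(phi)/tan(beta)
Cohesion contribution = 17.6 / (19.5*13.0*sin(33)*cos(33))
Cohesion contribution = 0.151997
Friction contribution = tan(20)/tan(33) = 0.560465
Fs = 0.151997 + 0.560465
Fs = 0.712


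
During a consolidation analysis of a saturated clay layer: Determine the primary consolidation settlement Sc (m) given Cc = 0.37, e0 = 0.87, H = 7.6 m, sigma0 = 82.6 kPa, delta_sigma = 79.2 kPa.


Result: 0.4391 m

Derivation:
Using Sc = Cc * H / (1 + e0) * log10((sigma0 + delta_sigma) / sigma0)
Stress ratio = (82.6 + 79.2) / 82.6 = 1.95884
log10(1.95884) = 0.291998
Cc * H / (1 + e0) = 0.37 * 7.6 / (1 + 0.87) = 1.50374
Sc = 1.50374 * 0.291998
Sc = 0.4391 m


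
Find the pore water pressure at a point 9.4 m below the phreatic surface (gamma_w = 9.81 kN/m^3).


Using u = gamma_w * h_w
u = 9.81 * 9.4
u = 92.21 kPa


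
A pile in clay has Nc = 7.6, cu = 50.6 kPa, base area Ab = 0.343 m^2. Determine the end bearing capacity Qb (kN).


Using Qb = Nc * cu * Ab
Qb = 7.6 * 50.6 * 0.343
Qb = 131.9 kN


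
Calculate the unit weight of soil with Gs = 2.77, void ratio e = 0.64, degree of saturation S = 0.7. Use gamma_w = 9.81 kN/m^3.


Using gamma = gamma_w * (Gs + S*e) / (1 + e)
Numerator: Gs + S*e = 2.77 + 0.7*0.64 = 3.218
Denominator: 1 + e = 1 + 0.64 = 1.64
gamma = 9.81 * 3.218 / 1.64
gamma = 19.249 kN/m^3


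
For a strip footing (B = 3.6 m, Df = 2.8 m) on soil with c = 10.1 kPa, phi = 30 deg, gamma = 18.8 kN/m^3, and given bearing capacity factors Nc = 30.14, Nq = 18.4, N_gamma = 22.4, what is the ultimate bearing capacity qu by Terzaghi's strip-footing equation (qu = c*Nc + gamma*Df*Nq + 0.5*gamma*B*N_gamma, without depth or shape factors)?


Result: 2031.01 kPa

Derivation:
Compute qu = c*Nc + gamma*Df*Nq + 0.5*gamma*B*N_gamma
Term 1: 10.1 * 30.14 = 304.414
Term 2: 18.8 * 2.8 * 18.4 = 968.576
Term 3: 0.5 * 18.8 * 3.6 * 22.4 = 758.016
qu = 304.414 + 968.576 + 758.016
qu = 2031.01 kPa


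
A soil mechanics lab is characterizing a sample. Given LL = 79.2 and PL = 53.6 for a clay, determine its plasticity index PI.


Using PI = LL - PL
PI = 79.2 - 53.6
PI = 25.6


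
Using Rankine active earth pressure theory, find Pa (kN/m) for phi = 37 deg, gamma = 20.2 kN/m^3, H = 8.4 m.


Compute active earth pressure coefficient:
Ka = tan^2(45 - phi/2) = tan^2(26.5) = 0.248584
Compute active force:
Pa = 0.5 * Ka * gamma * H^2
Pa = 0.5 * 0.248584 * 20.2 * 8.4^2
Pa = 177.15 kN/m


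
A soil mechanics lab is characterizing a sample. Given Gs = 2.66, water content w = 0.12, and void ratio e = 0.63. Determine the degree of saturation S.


Result: 0.5067

Derivation:
Using S = Gs * w / e
S = 2.66 * 0.12 / 0.63
S = 0.5067


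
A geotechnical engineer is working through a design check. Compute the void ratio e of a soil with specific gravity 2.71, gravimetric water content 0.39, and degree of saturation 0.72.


Result: 1.4679

Derivation:
Using the relation e = Gs * w / S
e = 2.71 * 0.39 / 0.72
e = 1.4679


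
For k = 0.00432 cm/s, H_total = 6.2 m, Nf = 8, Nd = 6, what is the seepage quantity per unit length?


Result: 0.0003571 m^3/s per m

Derivation:
Convert k to m/s for unit consistency with H:
k = 0.00432 cm/s = 0.00432 / 100 m/s = 4.32e-05 m/s
Using q = k * H * Nf / Nd
Nf / Nd = 8 / 6 = 1.3333
q = 4.32e-05 * 6.2 * 1.3333
q = 0.0003571 m^3/s per m


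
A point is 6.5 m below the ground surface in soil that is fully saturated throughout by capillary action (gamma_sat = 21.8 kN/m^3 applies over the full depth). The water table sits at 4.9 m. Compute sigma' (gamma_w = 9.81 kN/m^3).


Total stress = gamma_sat * depth
sigma = 21.8 * 6.5 = 141.7 kPa
Pore water pressure u = gamma_w * (depth - d_wt)
u = 9.81 * (6.5 - 4.9) = 15.696 kPa
Effective stress = sigma - u
sigma' = 141.7 - 15.696 = 126.0 kPa


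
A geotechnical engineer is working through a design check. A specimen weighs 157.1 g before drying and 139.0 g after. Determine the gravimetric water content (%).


Using w = (m_wet - m_dry) / m_dry * 100
m_wet - m_dry = 157.1 - 139.0 = 18.1 g
w = 18.1 / 139.0 * 100
w = 13.02 %


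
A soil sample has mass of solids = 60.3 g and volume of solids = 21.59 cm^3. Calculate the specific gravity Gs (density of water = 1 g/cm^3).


Result: 2.793

Derivation:
Using Gs = m_s / (V_s * rho_w)
Since rho_w = 1 g/cm^3:
Gs = 60.3 / 21.59
Gs = 2.793


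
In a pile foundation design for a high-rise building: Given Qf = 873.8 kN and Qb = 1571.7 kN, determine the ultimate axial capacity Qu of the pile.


Using Qu = Qf + Qb
Qu = 873.8 + 1571.7
Qu = 2445.5 kN


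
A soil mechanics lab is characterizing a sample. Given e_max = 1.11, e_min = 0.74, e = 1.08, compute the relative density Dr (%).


Using Dr = (e_max - e) / (e_max - e_min) * 100
e_max - e = 1.11 - 1.08 = 0.03
e_max - e_min = 1.11 - 0.74 = 0.37
Dr = 0.03 / 0.37 * 100
Dr = 8.11 %


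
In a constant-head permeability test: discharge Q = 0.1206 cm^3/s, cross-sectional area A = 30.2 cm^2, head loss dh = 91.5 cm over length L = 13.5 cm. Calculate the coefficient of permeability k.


Compute hydraulic gradient:
i = dh / L = 91.5 / 13.5 = 6.77778
Then apply Darcy's law:
k = Q / (A * i)
k = 0.1206 / (30.2 * 6.77778)
k = 0.1206 / 204.689
k = 0.000589 cm/s


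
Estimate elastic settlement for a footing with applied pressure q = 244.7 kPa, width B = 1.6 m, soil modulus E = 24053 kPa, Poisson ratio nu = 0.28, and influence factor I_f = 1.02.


Using Se = q * B * (1 - nu^2) * I_f / E
1 - nu^2 = 1 - 0.28^2 = 0.9216
Se = 244.7 * 1.6 * 0.9216 * 1.02 / 24053
Se = 0.015301 m
Convert to mm: Se = 0.015301 * 1000 = 15.301 mm


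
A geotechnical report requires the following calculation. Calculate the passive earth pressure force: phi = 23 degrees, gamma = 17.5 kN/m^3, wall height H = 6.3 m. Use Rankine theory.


Result: 792.73 kN/m

Derivation:
Compute passive earth pressure coefficient:
Kp = tan^2(45 + phi/2) = tan^2(56.5) = 2.282623
Compute passive force:
Pp = 0.5 * Kp * gamma * H^2
Pp = 0.5 * 2.282623 * 17.5 * 6.3^2
Pp = 792.73 kN/m


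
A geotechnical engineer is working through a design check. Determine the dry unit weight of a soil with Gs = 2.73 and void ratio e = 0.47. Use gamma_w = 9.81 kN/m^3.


Using gamma_d = Gs * gamma_w / (1 + e)
gamma_d = 2.73 * 9.81 / (1 + 0.47)
gamma_d = 2.73 * 9.81 / 1.47
gamma_d = 18.219 kN/m^3


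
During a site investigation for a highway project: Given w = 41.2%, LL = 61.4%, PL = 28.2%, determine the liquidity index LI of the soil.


First compute the plasticity index:
PI = LL - PL = 61.4 - 28.2 = 33.2
Then compute the liquidity index:
LI = (w - PL) / PI
LI = (41.2 - 28.2) / 33.2
LI = 0.392


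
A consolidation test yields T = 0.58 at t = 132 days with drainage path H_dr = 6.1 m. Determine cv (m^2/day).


Using cv = T * H_dr^2 / t
H_dr^2 = 6.1^2 = 37.21
cv = 0.58 * 37.21 / 132
cv = 0.1635 m^2/day


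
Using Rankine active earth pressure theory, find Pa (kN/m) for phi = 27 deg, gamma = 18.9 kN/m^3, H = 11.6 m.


Compute active earth pressure coefficient:
Ka = tan^2(45 - phi/2) = tan^2(31.5) = 0.375525
Compute active force:
Pa = 0.5 * Ka * gamma * H^2
Pa = 0.5 * 0.375525 * 18.9 * 11.6^2
Pa = 477.51 kN/m


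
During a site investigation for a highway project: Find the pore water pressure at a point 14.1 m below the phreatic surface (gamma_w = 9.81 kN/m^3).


Using u = gamma_w * h_w
u = 9.81 * 14.1
u = 138.32 kPa


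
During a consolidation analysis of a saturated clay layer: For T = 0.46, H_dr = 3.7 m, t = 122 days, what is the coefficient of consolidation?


Result: 0.05162 m^2/day

Derivation:
Using cv = T * H_dr^2 / t
H_dr^2 = 3.7^2 = 13.69
cv = 0.46 * 13.69 / 122
cv = 0.05162 m^2/day


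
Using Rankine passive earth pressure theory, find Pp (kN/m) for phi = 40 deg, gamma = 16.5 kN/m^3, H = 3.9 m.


Result: 577.08 kN/m

Derivation:
Compute passive earth pressure coefficient:
Kp = tan^2(45 + phi/2) = tan^2(65.0) = 4.59891
Compute passive force:
Pp = 0.5 * Kp * gamma * H^2
Pp = 0.5 * 4.59891 * 16.5 * 3.9^2
Pp = 577.08 kN/m


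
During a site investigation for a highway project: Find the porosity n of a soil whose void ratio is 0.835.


Using the relation n = e / (1 + e)
n = 0.835 / (1 + 0.835)
n = 0.835 / 1.835
n = 0.455


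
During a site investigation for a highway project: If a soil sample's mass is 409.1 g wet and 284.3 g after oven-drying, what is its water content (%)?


Result: 43.9 %

Derivation:
Using w = (m_wet - m_dry) / m_dry * 100
m_wet - m_dry = 409.1 - 284.3 = 124.8 g
w = 124.8 / 284.3 * 100
w = 43.9 %
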